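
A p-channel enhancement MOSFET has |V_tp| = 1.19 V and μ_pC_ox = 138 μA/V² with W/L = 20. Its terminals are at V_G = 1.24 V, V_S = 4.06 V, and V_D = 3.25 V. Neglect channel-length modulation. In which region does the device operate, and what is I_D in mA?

Triode; I_D = 2.74 mA

V_SG = V_S − V_G = 4.06 − 1.24 = 2.82 V; V_SD = V_S − V_D = 4.06 − 3.25 = 0.81 V.
k_p = μ_pC_ox · (W/L) = 2.76 mA/V².
V_ov = V_SG − |V_tp| = 2.82 − 1.19 = 1.63 V.
Since V_SD = 0.81 V < V_ov = 1.63 V, the device is in the triode region.
I_D = k_p [V_ov · V_SD − ½ V_SD²] = 2.76 × [1.63 × 0.81 − 0.5 × 0.81²] = 2.74 mA.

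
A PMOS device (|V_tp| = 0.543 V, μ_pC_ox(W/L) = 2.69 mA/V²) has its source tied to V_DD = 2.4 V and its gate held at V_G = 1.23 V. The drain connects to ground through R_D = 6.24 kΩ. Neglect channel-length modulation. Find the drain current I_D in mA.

V_SG = V_DD − V_G = 2.4 − 1.23 = 1.17 V, so V_ov = 1.17 − 0.543 = 0.627 V.
Assume saturation: I_D = ½ k_p V_ov² = 0.5 × 2.69 × 0.627² = 0.529 mA, giving V_SD = V_DD − I_D R_D = 2.4 − 0.529 × 6.24 = -0.899 V.
But -0.899 V < V_ov = 0.627 V, so the device is actually in triode.
In triode I_D = k_p[V_ov V_SD − ½ V_SD²] and I_D = (V_DD − V_SD)/R_D. Equating: 8.39 V_SD² − 11.52 V_SD + 2.4 = 0, giving V_SD = 0.256 V (the root below V_ov).
I_D = (2.4 − 0.256) / 6.24 = 0.344 mA.

I_D = 0.344 mA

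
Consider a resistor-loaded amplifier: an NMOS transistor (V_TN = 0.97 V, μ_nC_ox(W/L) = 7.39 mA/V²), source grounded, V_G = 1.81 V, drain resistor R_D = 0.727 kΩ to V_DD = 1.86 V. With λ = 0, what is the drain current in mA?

V_GS = V_G = 1.81 V, so V_ov = 1.81 − 0.97 = 0.84 V.
Assume saturation: I_D = ½ k_n V_ov² = 0.5 × 7.39 × 0.84² = 2.61 mA, giving V_DS = V_DD − I_D R_D = 1.86 − 2.61 × 0.727 = -0.0354 V.
But -0.0354 V < V_ov = 0.84 V, so the device is actually in triode.
In triode I_D = k_n[V_ov V_DS − ½ V_DS²] and I_D = (V_DD − V_DS)/R_D. Equating: 2.69 V_DS² − 5.513 V_DS + 1.86 = 0, giving V_DS = 0.426 V (the root below V_ov).
I_D = (1.86 − 0.426) / 0.727 = 1.97 mA.

I_D = 1.97 mA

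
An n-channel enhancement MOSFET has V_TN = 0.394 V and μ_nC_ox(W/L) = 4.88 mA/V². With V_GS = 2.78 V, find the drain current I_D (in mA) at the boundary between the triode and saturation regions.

At the boundary V_DS = V_ov = V_GS − V_TN = 2.78 − 0.394 = 2.39 V.
I_D = ½ k_n V_ov² = 0.5 × 4.88 × 2.39² = 13.9 mA.

I_D = 13.9 mA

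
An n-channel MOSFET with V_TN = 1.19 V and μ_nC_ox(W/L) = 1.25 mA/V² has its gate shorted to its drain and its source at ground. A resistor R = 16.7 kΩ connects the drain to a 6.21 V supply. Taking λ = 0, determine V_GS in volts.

With gate tied to drain, V_GS = V_DS ≥ V_GS − V_TN, so the device is in saturation.
KCL at the drain: ½ k_n (V_GS − V_TN)² = (V_DD − V_GS)/R.
Let x = V_GS − 1.19. Then 10.4 x² + x − 5.02 = 0, giving x = 0.647 V (positive root), so V_GS = 1.84 V.
I_D = (V_DD − V_GS)/R = (6.21 − 1.84) / 16.7 = 0.262 mA.

V_GS = 1.84 V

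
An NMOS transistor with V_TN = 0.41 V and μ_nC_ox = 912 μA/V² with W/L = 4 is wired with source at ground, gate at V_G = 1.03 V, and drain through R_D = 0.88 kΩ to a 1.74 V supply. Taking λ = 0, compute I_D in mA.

I_D = 0.701 mA

V_GS = V_G = 1.03 V, so V_ov = 1.03 − 0.41 = 0.62 V.
k_n = μ_nC_ox · (W/L) = 3.648 mA/V².
Assume saturation: I_D = ½ k_n V_ov² = 0.5 × 3.648 × 0.62² = 0.701 mA, giving V_DS = V_DD − I_D R_D = 1.74 − 0.701 × 0.88 = 1.12 V.
V_DS = 1.12 V ≥ V_ov = 0.62 V, confirming saturation.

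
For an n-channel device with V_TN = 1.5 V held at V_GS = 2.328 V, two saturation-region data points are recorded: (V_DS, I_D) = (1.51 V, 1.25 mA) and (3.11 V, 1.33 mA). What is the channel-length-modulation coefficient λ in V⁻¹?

λ = 0.0426 V⁻¹

With V_GS fixed, I_D ∝ (1 + λ V_DS) in saturation, so I_D2/I_D1 = (1 + λ V_DS2)/(1 + λ V_DS1).
1.33/1.25 = 1.064 = (1 + 3.11 λ)/(1 + 1.51 λ).
Solving: λ (I_D1 V_DS2 − I_D2 V_DS1) = I_D2 − I_D1, so λ = (1.33 − 1.25) / (1.25 × 3.11 − 1.33 × 1.51) = 0.08 / 1.88 = 0.0426 V⁻¹.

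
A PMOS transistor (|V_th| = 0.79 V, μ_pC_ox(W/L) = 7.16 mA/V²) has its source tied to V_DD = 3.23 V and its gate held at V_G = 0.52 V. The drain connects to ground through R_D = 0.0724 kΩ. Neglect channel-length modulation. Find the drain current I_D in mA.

I_D = 13.2 mA

V_SG = V_DD − V_G = 3.23 − 0.52 = 2.71 V, so V_ov = 2.71 − 0.79 = 1.92 V.
Assume saturation: I_D = ½ k_p V_ov² = 0.5 × 7.16 × 1.92² = 13.2 mA, giving V_SD = V_DD − I_D R_D = 3.23 − 13.2 × 0.0724 = 2.27 V.
V_SD = 2.27 V ≥ V_ov = 1.92 V, confirming saturation.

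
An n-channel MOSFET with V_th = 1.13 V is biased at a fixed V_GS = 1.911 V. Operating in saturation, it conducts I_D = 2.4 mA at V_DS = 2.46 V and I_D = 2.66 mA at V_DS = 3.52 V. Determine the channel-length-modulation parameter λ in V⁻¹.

With V_GS fixed, I_D ∝ (1 + λ V_DS) in saturation, so I_D2/I_D1 = (1 + λ V_DS2)/(1 + λ V_DS1).
2.66/2.4 = 1.108 = (1 + 3.52 λ)/(1 + 2.46 λ).
Solving: λ (I_D1 V_DS2 − I_D2 V_DS1) = I_D2 − I_D1, so λ = (2.66 − 2.4) / (2.4 × 3.52 − 2.66 × 2.46) = 0.26 / 1.9 = 0.137 V⁻¹.

λ = 0.137 V⁻¹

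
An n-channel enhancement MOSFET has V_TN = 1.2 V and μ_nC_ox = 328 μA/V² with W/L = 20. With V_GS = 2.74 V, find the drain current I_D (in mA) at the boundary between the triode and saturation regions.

At the boundary V_DS = V_ov = V_GS − V_TN = 2.74 − 1.2 = 1.54 V.
k_n = μ_nC_ox · (W/L) = 6.56 mA/V².
I_D = ½ k_n V_ov² = 0.5 × 6.56 × 1.54² = 7.78 mA.

I_D = 7.78 mA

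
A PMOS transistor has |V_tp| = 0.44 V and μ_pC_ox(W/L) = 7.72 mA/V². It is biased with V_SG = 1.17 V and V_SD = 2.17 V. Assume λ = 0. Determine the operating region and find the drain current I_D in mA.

V_ov = V_SG − |V_tp| = 1.17 − 0.44 = 0.73 V.
Since V_SD = 2.17 V ≥ V_ov = 0.73 V, the device is in saturation.
I_D = ½ k_p V_ov² = 0.5 × 7.72 × 0.73² = 2.06 mA.

Saturation; I_D = 2.06 mA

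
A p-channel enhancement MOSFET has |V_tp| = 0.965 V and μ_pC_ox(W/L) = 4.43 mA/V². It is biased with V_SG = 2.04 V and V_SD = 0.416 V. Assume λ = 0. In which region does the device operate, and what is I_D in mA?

Triode; I_D = 1.60 mA

V_ov = V_SG − |V_tp| = 2.04 − 0.965 = 1.08 V.
Since V_SD = 0.416 V < V_ov = 1.08 V, the device is in the triode region.
I_D = k_p [V_ov · V_SD − ½ V_SD²] = 4.43 × [1.08 × 0.416 − 0.5 × 0.416²] = 1.6 mA.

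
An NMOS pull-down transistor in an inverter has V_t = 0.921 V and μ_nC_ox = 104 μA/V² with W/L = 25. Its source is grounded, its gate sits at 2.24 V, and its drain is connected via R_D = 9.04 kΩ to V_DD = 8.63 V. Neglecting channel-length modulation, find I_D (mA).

I_D = 0.921 mA

V_GS = V_G = 2.24 V, so V_ov = 2.24 − 0.921 = 1.32 V.
k_n = μ_nC_ox · (W/L) = 2.6 mA/V².
Assume saturation: I_D = ½ k_n V_ov² = 0.5 × 2.6 × 1.32² = 2.26 mA, giving V_DS = V_DD − I_D R_D = 8.63 − 2.26 × 9.04 = -11.8 V.
But -11.8 V < V_ov = 1.32 V, so the device is actually in triode.
In triode I_D = k_n[V_ov V_DS − ½ V_DS²] and I_D = (V_DD − V_DS)/R_D. Equating: 11.8 V_DS² − 32 V_DS + 8.63 = 0, giving V_DS = 0.303 V (the root below V_ov).
I_D = (8.63 − 0.303) / 9.04 = 0.921 mA.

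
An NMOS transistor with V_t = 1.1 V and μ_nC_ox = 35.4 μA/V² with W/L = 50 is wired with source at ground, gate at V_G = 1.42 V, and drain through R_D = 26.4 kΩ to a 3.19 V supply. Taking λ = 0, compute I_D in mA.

I_D = 0.0906 mA

V_GS = V_G = 1.42 V, so V_ov = 1.42 − 1.1 = 0.32 V.
k_n = μ_nC_ox · (W/L) = 1.77 mA/V².
Assume saturation: I_D = ½ k_n V_ov² = 0.5 × 1.77 × 0.32² = 0.0906 mA, giving V_DS = V_DD − I_D R_D = 3.19 − 0.0906 × 26.4 = 0.798 V.
V_DS = 0.798 V ≥ V_ov = 0.32 V, confirming saturation.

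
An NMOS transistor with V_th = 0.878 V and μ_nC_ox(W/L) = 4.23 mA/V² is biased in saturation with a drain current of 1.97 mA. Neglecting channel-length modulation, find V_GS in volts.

V_GS = 1.84 V

In saturation I_D = ½ k_n (V_GS − V_th)², so V_GS − V_th = √(2 I_D / k_n) = √(2 × 1.97 / 4.23) = 0.965 V.
V_GS = 0.878 + 0.965 = 1.84 V.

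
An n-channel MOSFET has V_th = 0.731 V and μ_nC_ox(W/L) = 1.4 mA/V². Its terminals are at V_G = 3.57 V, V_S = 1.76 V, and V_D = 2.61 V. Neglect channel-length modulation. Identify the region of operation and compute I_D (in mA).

V_GS = V_G − V_S = 3.57 − 1.76 = 1.81 V; V_DS = V_D − V_S = 2.61 − 1.76 = 0.85 V.
V_ov = V_GS − V_th = 1.81 − 0.731 = 1.08 V.
Since V_DS = 0.85 V < V_ov = 1.08 V, the device is in the triode region.
I_D = k_n [V_ov · V_DS − ½ V_DS²] = 1.4 × [1.08 × 0.85 − 0.5 × 0.85²] = 0.778 mA.

Triode; I_D = 0.778 mA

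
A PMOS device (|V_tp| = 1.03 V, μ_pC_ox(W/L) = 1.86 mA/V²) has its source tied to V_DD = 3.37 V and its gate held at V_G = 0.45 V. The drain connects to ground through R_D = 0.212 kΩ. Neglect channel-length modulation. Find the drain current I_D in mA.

V_SG = V_DD − V_G = 3.37 − 0.45 = 2.92 V, so V_ov = 2.92 − 1.03 = 1.89 V.
Assume saturation: I_D = ½ k_p V_ov² = 0.5 × 1.86 × 1.89² = 3.32 mA, giving V_SD = V_DD − I_D R_D = 3.37 − 3.32 × 0.212 = 2.67 V.
V_SD = 2.67 V ≥ V_ov = 1.89 V, confirming saturation.

I_D = 3.32 mA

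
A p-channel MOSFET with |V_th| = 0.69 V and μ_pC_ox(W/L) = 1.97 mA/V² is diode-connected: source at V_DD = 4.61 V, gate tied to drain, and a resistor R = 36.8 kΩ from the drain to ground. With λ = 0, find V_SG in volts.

With gate tied to drain, V_SG = V_SD ≥ V_SG − |V_th|, so the device is in saturation.
KCL at the drain: ½ k_p (V_SG − |V_th|)² = (V_DD − V_SG)/R.
Let x = V_SG − 0.69. Then 36.2 x² + x − 3.92 = 0, giving x = 0.315 V (positive root), so V_SG = 1.01 V.
I_D = (V_DD − V_SG)/R = (4.61 − 1.01) / 36.8 = 0.098 mA.

V_SG = 1.01 V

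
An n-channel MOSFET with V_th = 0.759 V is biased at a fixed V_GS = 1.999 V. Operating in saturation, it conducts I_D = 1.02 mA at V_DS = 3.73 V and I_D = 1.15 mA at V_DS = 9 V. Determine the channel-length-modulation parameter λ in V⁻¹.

With V_GS fixed, I_D ∝ (1 + λ V_DS) in saturation, so I_D2/I_D1 = (1 + λ V_DS2)/(1 + λ V_DS1).
1.15/1.02 = 1.127 = (1 + 9 λ)/(1 + 3.73 λ).
Solving: λ (I_D1 V_DS2 − I_D2 V_DS1) = I_D2 − I_D1, so λ = (1.15 − 1.02) / (1.02 × 9 − 1.15 × 3.73) = 0.13 / 4.89 = 0.0266 V⁻¹.

λ = 0.0266 V⁻¹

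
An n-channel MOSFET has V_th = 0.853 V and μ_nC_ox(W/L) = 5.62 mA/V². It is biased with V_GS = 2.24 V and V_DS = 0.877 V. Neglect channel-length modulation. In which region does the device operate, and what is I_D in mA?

V_ov = V_GS − V_th = 2.24 − 0.853 = 1.39 V.
Since V_DS = 0.877 V < V_ov = 1.39 V, the device is in the triode region.
I_D = k_n [V_ov · V_DS − ½ V_DS²] = 5.62 × [1.39 × 0.877 − 0.5 × 0.877²] = 4.67 mA.

Triode; I_D = 4.67 mA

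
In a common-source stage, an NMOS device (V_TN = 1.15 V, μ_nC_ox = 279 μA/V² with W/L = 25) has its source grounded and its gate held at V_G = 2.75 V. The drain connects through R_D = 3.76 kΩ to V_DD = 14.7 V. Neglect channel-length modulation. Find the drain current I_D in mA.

V_GS = V_G = 2.75 V, so V_ov = 2.75 − 1.15 = 1.6 V.
k_n = μ_nC_ox · (W/L) = 6.975 mA/V².
Assume saturation: I_D = ½ k_n V_ov² = 0.5 × 6.975 × 1.6² = 8.93 mA, giving V_DS = V_DD − I_D R_D = 14.7 − 8.93 × 3.76 = -18.9 V.
But -18.9 V < V_ov = 1.6 V, so the device is actually in triode.
In triode I_D = k_n[V_ov V_DS − ½ V_DS²] and I_D = (V_DD − V_DS)/R_D. Equating: 13.1 V_DS² − 42.96 V_DS + 14.7 = 0, giving V_DS = 0.388 V (the root below V_ov).
I_D = (14.7 − 0.388) / 3.76 = 3.81 mA.

I_D = 3.81 mA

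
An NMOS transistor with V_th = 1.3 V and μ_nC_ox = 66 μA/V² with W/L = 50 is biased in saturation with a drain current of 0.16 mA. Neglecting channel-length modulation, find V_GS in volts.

V_GS = 1.61 V

k_n = μ_nC_ox · (W/L) = 3.3 mA/V².
In saturation I_D = ½ k_n (V_GS − V_th)², so V_GS − V_th = √(2 I_D / k_n) = √(2 × 0.16 / 3.3) = 0.311 V.
V_GS = 1.3 + 0.311 = 1.61 V.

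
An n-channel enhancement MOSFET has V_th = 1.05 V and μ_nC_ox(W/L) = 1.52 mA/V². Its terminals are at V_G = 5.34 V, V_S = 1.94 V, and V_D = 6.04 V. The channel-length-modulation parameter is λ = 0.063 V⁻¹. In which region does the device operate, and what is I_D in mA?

V_GS = V_G − V_S = 5.34 − 1.94 = 3.4 V; V_DS = V_D − V_S = 6.04 − 1.94 = 4.1 V.
V_ov = V_GS − V_th = 3.4 − 1.05 = 2.35 V.
Since V_DS = 4.1 V ≥ V_ov = 2.35 V, the device is in saturation.
I_D = ½ k_n V_ov² (1 + λ V_DS) = 0.5 × 1.52 × 2.35² × (1 + 0.063 × 4.1) = 5.28 mA.

Saturation; I_D = 5.28 mA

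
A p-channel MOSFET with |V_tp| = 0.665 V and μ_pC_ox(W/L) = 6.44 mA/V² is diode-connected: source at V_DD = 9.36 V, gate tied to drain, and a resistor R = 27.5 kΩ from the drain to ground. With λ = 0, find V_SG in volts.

V_SG = 0.973 V

With gate tied to drain, V_SG = V_SD ≥ V_SG − |V_tp|, so the device is in saturation.
KCL at the drain: ½ k_p (V_SG − |V_tp|)² = (V_DD − V_SG)/R.
Let x = V_SG − 0.665. Then 88.6 x² + x − 8.695 = 0, giving x = 0.308 V (positive root), so V_SG = 0.973 V.
I_D = (V_DD − V_SG)/R = (9.36 − 0.973) / 27.5 = 0.305 mA.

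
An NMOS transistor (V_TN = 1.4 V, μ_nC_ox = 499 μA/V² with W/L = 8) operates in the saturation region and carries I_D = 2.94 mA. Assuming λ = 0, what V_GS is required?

k_n = μ_nC_ox · (W/L) = 3.992 mA/V².
In saturation I_D = ½ k_n (V_GS − V_TN)², so V_GS − V_TN = √(2 I_D / k_n) = √(2 × 2.94 / 3.992) = 1.21 V.
V_GS = 1.4 + 1.21 = 2.61 V.

V_GS = 2.61 V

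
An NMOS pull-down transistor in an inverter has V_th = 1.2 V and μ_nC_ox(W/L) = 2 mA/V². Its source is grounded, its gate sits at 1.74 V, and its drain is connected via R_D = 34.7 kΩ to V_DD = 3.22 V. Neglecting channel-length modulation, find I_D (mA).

V_GS = V_G = 1.74 V, so V_ov = 1.74 − 1.2 = 0.54 V.
Assume saturation: I_D = ½ k_n V_ov² = 0.5 × 2 × 0.54² = 0.292 mA, giving V_DS = V_DD − I_D R_D = 3.22 − 0.292 × 34.7 = -6.9 V.
But -6.9 V < V_ov = 0.54 V, so the device is actually in triode.
In triode I_D = k_n[V_ov V_DS − ½ V_DS²] and I_D = (V_DD − V_DS)/R_D. Equating: 34.7 V_DS² − 38.48 V_DS + 3.22 = 0, giving V_DS = 0.0912 V (the root below V_ov).
I_D = (3.22 − 0.0912) / 34.7 = 0.0902 mA.

I_D = 0.0902 mA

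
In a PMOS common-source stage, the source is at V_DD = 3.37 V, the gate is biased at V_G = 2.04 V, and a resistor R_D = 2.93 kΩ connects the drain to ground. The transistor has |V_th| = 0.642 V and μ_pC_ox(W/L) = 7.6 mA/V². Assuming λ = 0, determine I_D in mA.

V_SG = V_DD − V_G = 3.37 − 2.04 = 1.33 V, so V_ov = 1.33 − 0.642 = 0.688 V.
Assume saturation: I_D = ½ k_p V_ov² = 0.5 × 7.6 × 0.688² = 1.8 mA, giving V_SD = V_DD − I_D R_D = 3.37 − 1.8 × 2.93 = -1.9 V.
But -1.9 V < V_ov = 0.688 V, so the device is actually in triode.
In triode I_D = k_p[V_ov V_SD − ½ V_SD²] and I_D = (V_DD − V_SD)/R_D. Equating: 11.1 V_SD² − 16.32 V_SD + 3.37 = 0, giving V_SD = 0.249 V (the root below V_ov).
I_D = (3.37 − 0.249) / 2.93 = 1.07 mA.

I_D = 1.07 mA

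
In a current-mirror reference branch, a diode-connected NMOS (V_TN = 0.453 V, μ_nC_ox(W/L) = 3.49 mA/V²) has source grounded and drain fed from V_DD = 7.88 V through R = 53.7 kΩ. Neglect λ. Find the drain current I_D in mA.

With gate tied to drain, V_GS = V_DS ≥ V_GS − V_TN, so the device is in saturation.
KCL at the drain: ½ k_n (V_GS − V_TN)² = (V_DD − V_GS)/R.
Let x = V_GS − 0.453. Then 93.7 x² + x − 7.427 = 0, giving x = 0.276 V (positive root), so V_GS = 0.729 V.
I_D = (V_DD − V_GS)/R = (7.88 − 0.729) / 53.7 = 0.133 mA.

I_D = 0.133 mA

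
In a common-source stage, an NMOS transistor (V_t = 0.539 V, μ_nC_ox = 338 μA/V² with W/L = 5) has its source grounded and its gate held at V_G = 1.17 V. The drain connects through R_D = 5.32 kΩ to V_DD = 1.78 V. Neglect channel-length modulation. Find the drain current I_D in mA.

I_D = 0.269 mA

V_GS = V_G = 1.17 V, so V_ov = 1.17 − 0.539 = 0.631 V.
k_n = μ_nC_ox · (W/L) = 1.69 mA/V².
Assume saturation: I_D = ½ k_n V_ov² = 0.5 × 1.69 × 0.631² = 0.336 mA, giving V_DS = V_DD − I_D R_D = 1.78 − 0.336 × 5.32 = -0.00989 V.
But -0.00989 V < V_ov = 0.631 V, so the device is actually in triode.
In triode I_D = k_n[V_ov V_DS − ½ V_DS²] and I_D = (V_DD − V_DS)/R_D. Equating: 4.5 V_DS² − 6.673 V_DS + 1.78 = 0, giving V_DS = 0.349 V (the root below V_ov).
I_D = (1.78 − 0.349) / 5.32 = 0.269 mA.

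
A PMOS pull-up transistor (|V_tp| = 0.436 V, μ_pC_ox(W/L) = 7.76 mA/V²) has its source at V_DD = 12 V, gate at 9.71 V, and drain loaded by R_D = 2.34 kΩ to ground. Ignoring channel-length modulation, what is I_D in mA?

V_SG = V_DD − V_G = 12 − 9.71 = 2.29 V, so V_ov = 2.29 − 0.436 = 1.85 V.
Assume saturation: I_D = ½ k_p V_ov² = 0.5 × 7.76 × 1.85² = 13.3 mA, giving V_SD = V_DD − I_D R_D = 12 − 13.3 × 2.34 = -19.2 V.
But -19.2 V < V_ov = 1.85 V, so the device is actually in triode.
In triode I_D = k_p[V_ov V_SD − ½ V_SD²] and I_D = (V_DD − V_SD)/R_D. Equating: 9.08 V_SD² − 34.67 V_SD + 12 = 0, giving V_SD = 0.385 V (the root below V_ov).
I_D = (12 − 0.385) / 2.34 = 4.96 mA.

I_D = 4.96 mA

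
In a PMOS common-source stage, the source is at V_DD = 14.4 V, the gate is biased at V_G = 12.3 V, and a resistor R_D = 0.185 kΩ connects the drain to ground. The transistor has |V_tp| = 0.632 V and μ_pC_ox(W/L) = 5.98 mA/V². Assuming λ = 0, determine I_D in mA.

V_SG = V_DD − V_G = 14.4 − 12.3 = 2.1 V, so V_ov = 2.1 − 0.632 = 1.47 V.
Assume saturation: I_D = ½ k_p V_ov² = 0.5 × 5.98 × 1.47² = 6.44 mA, giving V_SD = V_DD − I_D R_D = 14.4 − 6.44 × 0.185 = 13.2 V.
V_SD = 13.2 V ≥ V_ov = 1.47 V, confirming saturation.

I_D = 6.44 mA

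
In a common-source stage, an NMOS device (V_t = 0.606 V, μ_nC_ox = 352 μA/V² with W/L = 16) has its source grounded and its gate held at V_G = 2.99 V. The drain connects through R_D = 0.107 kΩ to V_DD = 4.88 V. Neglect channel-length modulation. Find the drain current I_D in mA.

V_GS = V_G = 2.99 V, so V_ov = 2.99 − 0.606 = 2.38 V.
k_n = μ_nC_ox · (W/L) = 5.632 mA/V².
Assume saturation: I_D = ½ k_n V_ov² = 0.5 × 5.632 × 2.38² = 16 mA, giving V_DS = V_DD − I_D R_D = 4.88 − 16 × 0.107 = 3.17 V.
V_DS = 3.17 V ≥ V_ov = 2.38 V, confirming saturation.

I_D = 16.0 mA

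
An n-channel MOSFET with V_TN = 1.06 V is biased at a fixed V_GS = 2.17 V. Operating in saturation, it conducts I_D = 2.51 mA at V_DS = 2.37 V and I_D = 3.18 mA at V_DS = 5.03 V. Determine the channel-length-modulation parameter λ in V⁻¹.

With V_GS fixed, I_D ∝ (1 + λ V_DS) in saturation, so I_D2/I_D1 = (1 + λ V_DS2)/(1 + λ V_DS1).
3.18/2.51 = 1.267 = (1 + 5.03 λ)/(1 + 2.37 λ).
Solving: λ (I_D1 V_DS2 − I_D2 V_DS1) = I_D2 − I_D1, so λ = (3.18 − 2.51) / (2.51 × 5.03 − 3.18 × 2.37) = 0.67 / 5.09 = 0.132 V⁻¹.

λ = 0.132 V⁻¹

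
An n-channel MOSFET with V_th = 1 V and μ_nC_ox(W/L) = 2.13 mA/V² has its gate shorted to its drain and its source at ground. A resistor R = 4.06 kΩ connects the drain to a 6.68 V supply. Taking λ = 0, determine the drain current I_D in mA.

I_D = 1.14 mA

With gate tied to drain, V_GS = V_DS ≥ V_GS − V_th, so the device is in saturation.
KCL at the drain: ½ k_n (V_GS − V_th)² = (V_DD − V_GS)/R.
Let x = V_GS − 1. Then 4.32 x² + x − 5.68 = 0, giving x = 1.04 V (positive root), so V_GS = 2.04 V.
I_D = (V_DD − V_GS)/R = (6.68 − 2.04) / 4.06 = 1.14 mA.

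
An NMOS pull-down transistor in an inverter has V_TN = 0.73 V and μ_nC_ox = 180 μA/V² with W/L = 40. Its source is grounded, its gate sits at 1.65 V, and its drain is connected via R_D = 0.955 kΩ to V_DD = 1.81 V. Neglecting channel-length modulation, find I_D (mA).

I_D = 1.60 mA

V_GS = V_G = 1.65 V, so V_ov = 1.65 − 0.73 = 0.92 V.
k_n = μ_nC_ox · (W/L) = 7.2 mA/V².
Assume saturation: I_D = ½ k_n V_ov² = 0.5 × 7.2 × 0.92² = 3.05 mA, giving V_DS = V_DD − I_D R_D = 1.81 − 3.05 × 0.955 = -1.1 V.
But -1.1 V < V_ov = 0.92 V, so the device is actually in triode.
In triode I_D = k_n[V_ov V_DS − ½ V_DS²] and I_D = (V_DD − V_DS)/R_D. Equating: 3.44 V_DS² − 7.326 V_DS + 1.81 = 0, giving V_DS = 0.285 V (the root below V_ov).
I_D = (1.81 − 0.285) / 0.955 = 1.6 mA.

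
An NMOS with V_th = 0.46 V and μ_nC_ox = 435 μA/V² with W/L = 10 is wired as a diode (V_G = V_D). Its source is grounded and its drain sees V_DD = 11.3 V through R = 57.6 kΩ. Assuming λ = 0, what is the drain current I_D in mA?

With gate tied to drain, V_GS = V_DS ≥ V_GS − V_th, so the device is in saturation.
k_n = μ_nC_ox · (W/L) = 4.35 mA/V².
KCL at the drain: ½ k_n (V_GS − V_th)² = (V_DD − V_GS)/R.
Let x = V_GS − 0.46. Then 125 x² + x − 10.84 = 0, giving x = 0.29 V (positive root), so V_GS = 0.75 V.
I_D = (V_DD − V_GS)/R = (11.3 − 0.75) / 57.6 = 0.183 mA.

I_D = 0.183 mA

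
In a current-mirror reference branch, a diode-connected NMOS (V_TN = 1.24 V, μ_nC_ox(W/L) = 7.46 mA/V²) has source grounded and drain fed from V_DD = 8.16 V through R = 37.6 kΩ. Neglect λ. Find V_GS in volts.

With gate tied to drain, V_GS = V_DS ≥ V_GS − V_TN, so the device is in saturation.
KCL at the drain: ½ k_n (V_GS − V_TN)² = (V_DD − V_GS)/R.
Let x = V_GS − 1.24. Then 140 x² + x − 6.92 = 0, giving x = 0.219 V (positive root), so V_GS = 1.46 V.
I_D = (V_DD − V_GS)/R = (8.16 − 1.46) / 37.6 = 0.178 mA.

V_GS = 1.46 V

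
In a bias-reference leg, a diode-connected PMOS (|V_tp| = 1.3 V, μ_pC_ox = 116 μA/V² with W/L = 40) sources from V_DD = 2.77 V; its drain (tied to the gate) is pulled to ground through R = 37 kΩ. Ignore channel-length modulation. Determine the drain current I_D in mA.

I_D = 0.0363 mA

With gate tied to drain, V_SG = V_SD ≥ V_SG − |V_tp|, so the device is in saturation.
k_p = μ_pC_ox · (W/L) = 4.64 mA/V².
KCL at the drain: ½ k_p (V_SG − |V_tp|)² = (V_DD − V_SG)/R.
Let x = V_SG − 1.3. Then 85.8 x² + x − 1.47 = 0, giving x = 0.125 V (positive root), so V_SG = 1.43 V.
I_D = (V_DD − V_SG)/R = (2.77 − 1.43) / 37 = 0.0363 mA.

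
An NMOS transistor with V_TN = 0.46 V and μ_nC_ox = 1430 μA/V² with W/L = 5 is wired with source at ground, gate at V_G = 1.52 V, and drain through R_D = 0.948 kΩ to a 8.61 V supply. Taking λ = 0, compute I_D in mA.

I_D = 4.02 mA

V_GS = V_G = 1.52 V, so V_ov = 1.52 − 0.46 = 1.06 V.
k_n = μ_nC_ox · (W/L) = 7.15 mA/V².
Assume saturation: I_D = ½ k_n V_ov² = 0.5 × 7.15 × 1.06² = 4.02 mA, giving V_DS = V_DD − I_D R_D = 8.61 − 4.02 × 0.948 = 4.8 V.
V_DS = 4.8 V ≥ V_ov = 1.06 V, confirming saturation.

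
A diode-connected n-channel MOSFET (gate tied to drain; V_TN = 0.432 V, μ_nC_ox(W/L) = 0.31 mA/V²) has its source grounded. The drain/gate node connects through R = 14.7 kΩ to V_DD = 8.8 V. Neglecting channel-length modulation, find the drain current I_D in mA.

I_D = 0.453 mA

With gate tied to drain, V_GS = V_DS ≥ V_GS − V_TN, so the device is in saturation.
KCL at the drain: ½ k_n (V_GS − V_TN)² = (V_DD − V_GS)/R.
Let x = V_GS − 0.432. Then 2.28 x² + x − 8.368 = 0, giving x = 1.71 V (positive root), so V_GS = 2.14 V.
I_D = (V_DD − V_GS)/R = (8.8 − 2.14) / 14.7 = 0.453 mA.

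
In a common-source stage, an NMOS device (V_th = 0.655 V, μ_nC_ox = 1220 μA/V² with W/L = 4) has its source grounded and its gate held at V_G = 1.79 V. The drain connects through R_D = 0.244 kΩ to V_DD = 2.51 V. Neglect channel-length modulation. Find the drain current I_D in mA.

I_D = 3.14 mA

V_GS = V_G = 1.79 V, so V_ov = 1.79 − 0.655 = 1.14 V.
k_n = μ_nC_ox · (W/L) = 4.88 mA/V².
Assume saturation: I_D = ½ k_n V_ov² = 0.5 × 4.88 × 1.14² = 3.14 mA, giving V_DS = V_DD − I_D R_D = 2.51 − 3.14 × 0.244 = 1.74 V.
V_DS = 1.74 V ≥ V_ov = 1.14 V, confirming saturation.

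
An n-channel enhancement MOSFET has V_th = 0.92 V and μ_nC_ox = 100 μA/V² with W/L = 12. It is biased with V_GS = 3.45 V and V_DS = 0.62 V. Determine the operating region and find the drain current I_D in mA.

Triode; I_D = 1.65 mA

k_n = μ_nC_ox · (W/L) = 1.2 mA/V².
V_ov = V_GS − V_th = 3.45 − 0.92 = 2.53 V.
Since V_DS = 0.62 V < V_ov = 2.53 V, the device is in the triode region.
I_D = k_n [V_ov · V_DS − ½ V_DS²] = 1.2 × [2.53 × 0.62 − 0.5 × 0.62²] = 1.65 mA.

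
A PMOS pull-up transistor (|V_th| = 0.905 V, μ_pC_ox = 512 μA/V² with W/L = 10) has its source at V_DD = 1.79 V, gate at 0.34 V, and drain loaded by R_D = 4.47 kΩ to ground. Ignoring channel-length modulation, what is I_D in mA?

I_D = 0.366 mA

V_SG = V_DD − V_G = 1.79 − 0.34 = 1.45 V, so V_ov = 1.45 − 0.905 = 0.545 V.
k_p = μ_pC_ox · (W/L) = 5.12 mA/V².
Assume saturation: I_D = ½ k_p V_ov² = 0.5 × 5.12 × 0.545² = 0.76 mA, giving V_SD = V_DD − I_D R_D = 1.79 − 0.76 × 4.47 = -1.61 V.
But -1.61 V < V_ov = 0.545 V, so the device is actually in triode.
In triode I_D = k_p[V_ov V_SD − ½ V_SD²] and I_D = (V_DD − V_SD)/R_D. Equating: 11.4 V_SD² − 13.47 V_SD + 1.79 = 0, giving V_SD = 0.153 V (the root below V_ov).
I_D = (1.79 − 0.153) / 4.47 = 0.366 mA.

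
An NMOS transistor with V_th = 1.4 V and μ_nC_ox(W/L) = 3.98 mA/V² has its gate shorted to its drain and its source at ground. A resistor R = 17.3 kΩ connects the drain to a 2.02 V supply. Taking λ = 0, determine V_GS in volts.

V_GS = 1.52 V

With gate tied to drain, V_GS = V_DS ≥ V_GS − V_th, so the device is in saturation.
KCL at the drain: ½ k_n (V_GS − V_th)² = (V_DD − V_GS)/R.
Let x = V_GS − 1.4. Then 34.4 x² + x − 0.62 = 0, giving x = 0.12 V (positive root), so V_GS = 1.52 V.
I_D = (V_DD − V_GS)/R = (2.02 − 1.52) / 17.3 = 0.0289 mA.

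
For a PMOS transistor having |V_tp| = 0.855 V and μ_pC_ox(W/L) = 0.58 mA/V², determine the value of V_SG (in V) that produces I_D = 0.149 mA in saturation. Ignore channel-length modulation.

V_SG = 1.57 V

In saturation I_D = ½ k_p (V_SG − |V_tp|)², so V_SG − |V_tp| = √(2 I_D / k_p) = √(2 × 0.149 / 0.58) = 0.717 V.
V_SG = 0.855 + 0.717 = 1.57 V.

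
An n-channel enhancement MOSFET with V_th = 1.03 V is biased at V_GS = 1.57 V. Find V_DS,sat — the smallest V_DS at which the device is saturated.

V_DS,sat = 0.540 V

The boundary between triode and saturation is V_DS = V_GS − V_th = V_ov.
V_ov = 1.57 − 1.03 = 0.54 V.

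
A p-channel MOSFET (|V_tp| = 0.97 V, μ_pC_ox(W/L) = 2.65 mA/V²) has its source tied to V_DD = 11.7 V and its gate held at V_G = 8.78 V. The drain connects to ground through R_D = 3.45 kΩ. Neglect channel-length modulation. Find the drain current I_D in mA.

I_D = 3.17 mA

V_SG = V_DD − V_G = 11.7 − 8.78 = 2.92 V, so V_ov = 2.92 − 0.97 = 1.95 V.
Assume saturation: I_D = ½ k_p V_ov² = 0.5 × 2.65 × 1.95² = 5.04 mA, giving V_SD = V_DD − I_D R_D = 11.7 − 5.04 × 3.45 = -5.68 V.
But -5.68 V < V_ov = 1.95 V, so the device is actually in triode.
In triode I_D = k_p[V_ov V_SD − ½ V_SD²] and I_D = (V_DD − V_SD)/R_D. Equating: 4.57 V_SD² − 18.83 V_SD + 11.7 = 0, giving V_SD = 0.763 V (the root below V_ov).
I_D = (11.7 − 0.763) / 3.45 = 3.17 mA.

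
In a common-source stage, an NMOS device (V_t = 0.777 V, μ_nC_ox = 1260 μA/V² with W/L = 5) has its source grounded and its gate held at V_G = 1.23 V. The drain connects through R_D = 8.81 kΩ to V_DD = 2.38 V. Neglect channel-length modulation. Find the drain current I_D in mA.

I_D = 0.259 mA

V_GS = V_G = 1.23 V, so V_ov = 1.23 − 0.777 = 0.453 V.
k_n = μ_nC_ox · (W/L) = 6.3 mA/V².
Assume saturation: I_D = ½ k_n V_ov² = 0.5 × 6.3 × 0.453² = 0.646 mA, giving V_DS = V_DD − I_D R_D = 2.38 − 0.646 × 8.81 = -3.31 V.
But -3.31 V < V_ov = 0.453 V, so the device is actually in triode.
In triode I_D = k_n[V_ov V_DS − ½ V_DS²] and I_D = (V_DD − V_DS)/R_D. Equating: 27.8 V_DS² − 26.14 V_DS + 2.38 = 0, giving V_DS = 0.102 V (the root below V_ov).
I_D = (2.38 − 0.102) / 8.81 = 0.259 mA.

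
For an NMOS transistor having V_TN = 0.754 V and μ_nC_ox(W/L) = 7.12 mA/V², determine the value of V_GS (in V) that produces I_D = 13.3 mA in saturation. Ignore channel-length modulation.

V_GS = 2.69 V

In saturation I_D = ½ k_n (V_GS − V_TN)², so V_GS − V_TN = √(2 I_D / k_n) = √(2 × 13.3 / 7.12) = 1.93 V.
V_GS = 0.754 + 1.93 = 2.69 V.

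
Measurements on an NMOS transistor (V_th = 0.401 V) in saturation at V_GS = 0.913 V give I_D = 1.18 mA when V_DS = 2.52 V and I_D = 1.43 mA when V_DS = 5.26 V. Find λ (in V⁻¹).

λ = 0.0960 V⁻¹

With V_GS fixed, I_D ∝ (1 + λ V_DS) in saturation, so I_D2/I_D1 = (1 + λ V_DS2)/(1 + λ V_DS1).
1.43/1.18 = 1.212 = (1 + 5.26 λ)/(1 + 2.52 λ).
Solving: λ (I_D1 V_DS2 − I_D2 V_DS1) = I_D2 − I_D1, so λ = (1.43 − 1.18) / (1.18 × 5.26 − 1.43 × 2.52) = 0.25 / 2.6 = 0.096 V⁻¹.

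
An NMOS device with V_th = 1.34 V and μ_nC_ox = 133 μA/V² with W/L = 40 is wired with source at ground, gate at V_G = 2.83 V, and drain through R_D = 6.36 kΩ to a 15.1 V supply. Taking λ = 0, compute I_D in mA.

V_GS = V_G = 2.83 V, so V_ov = 2.83 − 1.34 = 1.49 V.
k_n = μ_nC_ox · (W/L) = 5.32 mA/V².
Assume saturation: I_D = ½ k_n V_ov² = 0.5 × 5.32 × 1.49² = 5.91 mA, giving V_DS = V_DD − I_D R_D = 15.1 − 5.91 × 6.36 = -22.5 V.
But -22.5 V < V_ov = 1.49 V, so the device is actually in triode.
In triode I_D = k_n[V_ov V_DS − ½ V_DS²] and I_D = (V_DD − V_DS)/R_D. Equating: 16.9 V_DS² − 51.41 V_DS + 15.1 = 0, giving V_DS = 0.329 V (the root below V_ov).
I_D = (15.1 − 0.329) / 6.36 = 2.32 mA.

I_D = 2.32 mA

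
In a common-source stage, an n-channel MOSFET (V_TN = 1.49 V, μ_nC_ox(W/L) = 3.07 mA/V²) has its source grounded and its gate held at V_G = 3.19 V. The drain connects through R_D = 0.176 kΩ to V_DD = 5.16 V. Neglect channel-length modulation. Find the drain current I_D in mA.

I_D = 4.44 mA

V_GS = V_G = 3.19 V, so V_ov = 3.19 − 1.49 = 1.7 V.
Assume saturation: I_D = ½ k_n V_ov² = 0.5 × 3.07 × 1.7² = 4.44 mA, giving V_DS = V_DD − I_D R_D = 5.16 − 4.44 × 0.176 = 4.38 V.
V_DS = 4.38 V ≥ V_ov = 1.7 V, confirming saturation.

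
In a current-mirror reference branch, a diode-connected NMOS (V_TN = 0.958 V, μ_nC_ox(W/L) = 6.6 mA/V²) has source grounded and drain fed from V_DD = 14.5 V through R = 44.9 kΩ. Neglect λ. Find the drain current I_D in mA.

With gate tied to drain, V_GS = V_DS ≥ V_GS − V_TN, so the device is in saturation.
KCL at the drain: ½ k_n (V_GS − V_TN)² = (V_DD − V_GS)/R.
Let x = V_GS − 0.958. Then 148 x² + x − 13.54 = 0, giving x = 0.299 V (positive root), so V_GS = 1.26 V.
I_D = (V_DD − V_GS)/R = (14.5 − 1.26) / 44.9 = 0.295 mA.

I_D = 0.295 mA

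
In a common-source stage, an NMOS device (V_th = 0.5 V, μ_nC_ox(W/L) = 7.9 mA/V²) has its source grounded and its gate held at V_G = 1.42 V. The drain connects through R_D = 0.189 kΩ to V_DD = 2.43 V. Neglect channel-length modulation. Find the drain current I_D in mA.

V_GS = V_G = 1.42 V, so V_ov = 1.42 − 0.5 = 0.92 V.
Assume saturation: I_D = ½ k_n V_ov² = 0.5 × 7.9 × 0.92² = 3.34 mA, giving V_DS = V_DD − I_D R_D = 2.43 − 3.34 × 0.189 = 1.8 V.
V_DS = 1.8 V ≥ V_ov = 0.92 V, confirming saturation.

I_D = 3.34 mA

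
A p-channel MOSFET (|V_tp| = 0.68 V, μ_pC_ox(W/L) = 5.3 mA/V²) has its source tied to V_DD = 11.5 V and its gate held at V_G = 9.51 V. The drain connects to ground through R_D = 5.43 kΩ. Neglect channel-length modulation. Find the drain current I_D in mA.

V_SG = V_DD − V_G = 11.5 − 9.51 = 1.99 V, so V_ov = 1.99 − 0.68 = 1.31 V.
Assume saturation: I_D = ½ k_p V_ov² = 0.5 × 5.3 × 1.31² = 4.55 mA, giving V_SD = V_DD − I_D R_D = 11.5 − 4.55 × 5.43 = -13.2 V.
But -13.2 V < V_ov = 1.31 V, so the device is actually in triode.
In triode I_D = k_p[V_ov V_SD − ½ V_SD²] and I_D = (V_DD − V_SD)/R_D. Equating: 14.4 V_SD² − 38.7 V_SD + 11.5 = 0, giving V_SD = 0.34 V (the root below V_ov).
I_D = (11.5 − 0.34) / 5.43 = 2.06 mA.

I_D = 2.06 mA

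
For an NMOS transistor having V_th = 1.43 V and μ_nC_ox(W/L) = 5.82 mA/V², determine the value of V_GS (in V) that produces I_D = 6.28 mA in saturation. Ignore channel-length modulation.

V_GS = 2.90 V

In saturation I_D = ½ k_n (V_GS − V_th)², so V_GS − V_th = √(2 I_D / k_n) = √(2 × 6.28 / 5.82) = 1.47 V.
V_GS = 1.43 + 1.47 = 2.9 V.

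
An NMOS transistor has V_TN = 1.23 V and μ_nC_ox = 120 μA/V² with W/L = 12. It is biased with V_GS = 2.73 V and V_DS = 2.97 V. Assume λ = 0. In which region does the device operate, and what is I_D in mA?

k_n = μ_nC_ox · (W/L) = 1.44 mA/V².
V_ov = V_GS − V_TN = 2.73 − 1.23 = 1.5 V.
Since V_DS = 2.97 V ≥ V_ov = 1.5 V, the device is in saturation.
I_D = ½ k_n V_ov² = 0.5 × 1.44 × 1.5² = 1.62 mA.

Saturation; I_D = 1.62 mA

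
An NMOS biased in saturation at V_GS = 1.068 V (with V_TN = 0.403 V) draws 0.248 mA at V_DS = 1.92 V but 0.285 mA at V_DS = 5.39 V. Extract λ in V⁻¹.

With V_GS fixed, I_D ∝ (1 + λ V_DS) in saturation, so I_D2/I_D1 = (1 + λ V_DS2)/(1 + λ V_DS1).
0.285/0.248 = 1.149 = (1 + 5.39 λ)/(1 + 1.92 λ).
Solving: λ (I_D1 V_DS2 − I_D2 V_DS1) = I_D2 − I_D1, so λ = (0.285 − 0.248) / (0.248 × 5.39 − 0.285 × 1.92) = 0.037 / 0.79 = 0.0469 V⁻¹.

λ = 0.0469 V⁻¹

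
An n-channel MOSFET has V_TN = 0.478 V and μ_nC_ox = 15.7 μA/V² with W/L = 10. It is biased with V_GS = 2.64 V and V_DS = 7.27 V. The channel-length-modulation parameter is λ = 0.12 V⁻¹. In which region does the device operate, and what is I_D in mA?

k_n = μ_nC_ox · (W/L) = 0.157 mA/V².
V_ov = V_GS − V_TN = 2.64 − 0.478 = 2.16 V.
Since V_DS = 7.27 V ≥ V_ov = 2.16 V, the device is in saturation.
I_D = ½ k_n V_ov² (1 + λ V_DS) = 0.5 × 0.157 × 2.16² × (1 + 0.12 × 7.27) = 0.687 mA.

Saturation; I_D = 0.687 mA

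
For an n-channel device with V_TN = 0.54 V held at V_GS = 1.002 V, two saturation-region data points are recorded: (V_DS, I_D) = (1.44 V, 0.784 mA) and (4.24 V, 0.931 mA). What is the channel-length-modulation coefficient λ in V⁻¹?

λ = 0.0741 V⁻¹

With V_GS fixed, I_D ∝ (1 + λ V_DS) in saturation, so I_D2/I_D1 = (1 + λ V_DS2)/(1 + λ V_DS1).
0.931/0.784 = 1.188 = (1 + 4.24 λ)/(1 + 1.44 λ).
Solving: λ (I_D1 V_DS2 − I_D2 V_DS1) = I_D2 − I_D1, so λ = (0.931 − 0.784) / (0.784 × 4.24 − 0.931 × 1.44) = 0.147 / 1.98 = 0.0741 V⁻¹.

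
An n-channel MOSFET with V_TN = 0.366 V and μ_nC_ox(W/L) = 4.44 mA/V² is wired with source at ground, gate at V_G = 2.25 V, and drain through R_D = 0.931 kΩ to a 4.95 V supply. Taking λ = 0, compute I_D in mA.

V_GS = V_G = 2.25 V, so V_ov = 2.25 − 0.366 = 1.88 V.
Assume saturation: I_D = ½ k_n V_ov² = 0.5 × 4.44 × 1.88² = 7.88 mA, giving V_DS = V_DD − I_D R_D = 4.95 − 7.88 × 0.931 = -2.39 V.
But -2.39 V < V_ov = 1.88 V, so the device is actually in triode.
In triode I_D = k_n[V_ov V_DS − ½ V_DS²] and I_D = (V_DD − V_DS)/R_D. Equating: 2.07 V_DS² − 8.788 V_DS + 4.95 = 0, giving V_DS = 0.668 V (the root below V_ov).
I_D = (4.95 − 0.668) / 0.931 = 4.6 mA.

I_D = 4.60 mA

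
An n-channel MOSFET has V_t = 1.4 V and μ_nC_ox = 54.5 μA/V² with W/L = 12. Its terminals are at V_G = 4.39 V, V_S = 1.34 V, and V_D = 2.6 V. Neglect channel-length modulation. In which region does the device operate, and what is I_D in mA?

Triode; I_D = 0.841 mA

V_GS = V_G − V_S = 4.39 − 1.34 = 3.05 V; V_DS = V_D − V_S = 2.6 − 1.34 = 1.26 V.
k_n = μ_nC_ox · (W/L) = 0.654 mA/V².
V_ov = V_GS − V_t = 3.05 − 1.4 = 1.65 V.
Since V_DS = 1.26 V < V_ov = 1.65 V, the device is in the triode region.
I_D = k_n [V_ov · V_DS − ½ V_DS²] = 0.654 × [1.65 × 1.26 − 0.5 × 1.26²] = 0.841 mA.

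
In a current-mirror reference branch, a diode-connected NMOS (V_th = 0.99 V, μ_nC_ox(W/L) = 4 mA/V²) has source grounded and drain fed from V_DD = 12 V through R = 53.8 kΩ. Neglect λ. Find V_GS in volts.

V_GS = 1.31 V

With gate tied to drain, V_GS = V_DS ≥ V_GS − V_th, so the device is in saturation.
KCL at the drain: ½ k_n (V_GS − V_th)² = (V_DD − V_GS)/R.
Let x = V_GS − 0.99. Then 108 x² + x − 11.01 = 0, giving x = 0.315 V (positive root), so V_GS = 1.31 V.
I_D = (V_DD − V_GS)/R = (12 − 1.31) / 53.8 = 0.199 mA.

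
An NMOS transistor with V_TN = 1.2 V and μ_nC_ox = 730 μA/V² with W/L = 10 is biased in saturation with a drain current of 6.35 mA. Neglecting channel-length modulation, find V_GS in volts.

V_GS = 2.52 V

k_n = μ_nC_ox · (W/L) = 7.3 mA/V².
In saturation I_D = ½ k_n (V_GS − V_TN)², so V_GS − V_TN = √(2 I_D / k_n) = √(2 × 6.35 / 7.3) = 1.32 V.
V_GS = 1.2 + 1.32 = 2.52 V.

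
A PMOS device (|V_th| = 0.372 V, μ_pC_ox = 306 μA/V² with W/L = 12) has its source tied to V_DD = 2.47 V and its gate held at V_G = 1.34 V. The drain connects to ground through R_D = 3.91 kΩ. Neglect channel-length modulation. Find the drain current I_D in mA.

V_SG = V_DD − V_G = 2.47 − 1.34 = 1.13 V, so V_ov = 1.13 − 0.372 = 0.758 V.
k_p = μ_pC_ox · (W/L) = 3.672 mA/V².
Assume saturation: I_D = ½ k_p V_ov² = 0.5 × 3.672 × 0.758² = 1.05 mA, giving V_SD = V_DD − I_D R_D = 2.47 − 1.05 × 3.91 = -1.65 V.
But -1.65 V < V_ov = 0.758 V, so the device is actually in triode.
In triode I_D = k_p[V_ov V_SD − ½ V_SD²] and I_D = (V_DD − V_SD)/R_D. Equating: 7.18 V_SD² − 11.88 V_SD + 2.47 = 0, giving V_SD = 0.244 V (the root below V_ov).
I_D = (2.47 − 0.244) / 3.91 = 0.569 mA.

I_D = 0.569 mA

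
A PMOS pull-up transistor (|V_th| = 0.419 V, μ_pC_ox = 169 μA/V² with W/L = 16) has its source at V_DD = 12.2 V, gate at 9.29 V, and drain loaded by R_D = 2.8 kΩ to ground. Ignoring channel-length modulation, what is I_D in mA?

I_D = 4.10 mA

V_SG = V_DD − V_G = 12.2 − 9.29 = 2.91 V, so V_ov = 2.91 − 0.419 = 2.49 V.
k_p = μ_pC_ox · (W/L) = 2.704 mA/V².
Assume saturation: I_D = ½ k_p V_ov² = 0.5 × 2.704 × 2.49² = 8.39 mA, giving V_SD = V_DD − I_D R_D = 12.2 − 8.39 × 2.8 = -11.3 V.
But -11.3 V < V_ov = 2.49 V, so the device is actually in triode.
In triode I_D = k_p[V_ov V_SD − ½ V_SD²] and I_D = (V_DD − V_SD)/R_D. Equating: 3.79 V_SD² − 19.86 V_SD + 12.2 = 0, giving V_SD = 0.711 V (the root below V_ov).
I_D = (12.2 − 0.711) / 2.8 = 4.1 mA.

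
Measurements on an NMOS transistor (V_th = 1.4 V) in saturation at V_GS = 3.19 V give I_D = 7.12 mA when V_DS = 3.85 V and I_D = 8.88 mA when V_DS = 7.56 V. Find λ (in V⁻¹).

λ = 0.0896 V⁻¹

With V_GS fixed, I_D ∝ (1 + λ V_DS) in saturation, so I_D2/I_D1 = (1 + λ V_DS2)/(1 + λ V_DS1).
8.88/7.12 = 1.247 = (1 + 7.56 λ)/(1 + 3.85 λ).
Solving: λ (I_D1 V_DS2 − I_D2 V_DS1) = I_D2 − I_D1, so λ = (8.88 − 7.12) / (7.12 × 7.56 − 8.88 × 3.85) = 1.76 / 19.6 = 0.0896 V⁻¹.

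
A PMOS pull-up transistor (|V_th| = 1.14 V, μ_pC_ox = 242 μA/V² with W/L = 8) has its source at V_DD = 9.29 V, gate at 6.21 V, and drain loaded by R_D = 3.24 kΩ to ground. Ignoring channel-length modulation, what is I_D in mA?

V_SG = V_DD − V_G = 9.29 − 6.21 = 3.08 V, so V_ov = 3.08 − 1.14 = 1.94 V.
k_p = μ_pC_ox · (W/L) = 1.936 mA/V².
Assume saturation: I_D = ½ k_p V_ov² = 0.5 × 1.936 × 1.94² = 3.64 mA, giving V_SD = V_DD − I_D R_D = 9.29 − 3.64 × 3.24 = -2.51 V.
But -2.51 V < V_ov = 1.94 V, so the device is actually in triode.
In triode I_D = k_p[V_ov V_SD − ½ V_SD²] and I_D = (V_DD − V_SD)/R_D. Equating: 3.14 V_SD² − 13.17 V_SD + 9.29 = 0, giving V_SD = 0.897 V (the root below V_ov).
I_D = (9.29 − 0.897) / 3.24 = 2.59 mA.

I_D = 2.59 mA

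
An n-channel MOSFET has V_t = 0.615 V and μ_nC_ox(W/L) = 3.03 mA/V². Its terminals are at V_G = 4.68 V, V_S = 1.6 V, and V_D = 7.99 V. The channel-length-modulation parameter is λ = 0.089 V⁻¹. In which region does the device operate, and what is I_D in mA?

Saturation; I_D = 14.4 mA

V_GS = V_G − V_S = 4.68 − 1.6 = 3.08 V; V_DS = V_D − V_S = 7.99 − 1.6 = 6.39 V.
V_ov = V_GS − V_t = 3.08 − 0.615 = 2.46 V.
Since V_DS = 6.39 V ≥ V_ov = 2.46 V, the device is in saturation.
I_D = ½ k_n V_ov² (1 + λ V_DS) = 0.5 × 3.03 × 2.46² × (1 + 0.089 × 6.39) = 14.4 mA.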